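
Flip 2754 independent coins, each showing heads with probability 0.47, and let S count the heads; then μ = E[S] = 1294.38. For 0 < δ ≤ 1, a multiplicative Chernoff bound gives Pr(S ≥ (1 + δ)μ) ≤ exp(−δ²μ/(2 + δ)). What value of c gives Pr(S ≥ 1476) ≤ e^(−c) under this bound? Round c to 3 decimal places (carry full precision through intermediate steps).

Write 1476 = (1 + δ)μ, so δ = 1476/1294.38 − 1 = 0.1403143…
Then the exponent is δ²μ/(2 + δ) = (1476 − μ)² / (μ·(2 + δ)) = 11.906606.

11.907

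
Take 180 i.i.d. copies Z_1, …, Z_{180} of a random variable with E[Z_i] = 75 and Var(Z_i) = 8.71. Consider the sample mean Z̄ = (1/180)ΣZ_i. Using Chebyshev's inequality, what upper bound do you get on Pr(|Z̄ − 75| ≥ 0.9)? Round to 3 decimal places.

0.060

Var(Z̄) = Var(Z_i)/n = 8.71/180 = 0.048389.
Chebyshev: Pr(|Z̄ − 75| ≥ 0.9) ≤ Var(Z̄)/(0.9)² = 8.71/(180·0.9²) = 0.0597.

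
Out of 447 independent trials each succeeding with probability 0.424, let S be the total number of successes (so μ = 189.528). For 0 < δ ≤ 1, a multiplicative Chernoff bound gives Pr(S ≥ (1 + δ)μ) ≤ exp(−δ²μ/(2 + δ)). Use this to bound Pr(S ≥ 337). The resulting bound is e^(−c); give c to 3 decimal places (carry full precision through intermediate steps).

Write 337 = (1 + δ)μ, so δ = 337/189.528 − 1 = 0.7781014…
Then the exponent is δ²μ/(2 + δ) = (337 − μ)² / (μ·(2 + δ)) = 41.304529.

41.305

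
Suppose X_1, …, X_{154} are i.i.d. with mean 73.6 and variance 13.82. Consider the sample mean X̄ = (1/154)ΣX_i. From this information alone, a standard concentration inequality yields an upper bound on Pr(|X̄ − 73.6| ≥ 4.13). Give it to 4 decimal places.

0.0053

With mean and variance of each term known, Chebyshev's inequality bounds the deviation of the sum (or sample mean).
Var(X̄) = Var(X_i)/n = 13.82/154 = 0.08974.
Chebyshev: Pr(|X̄ − 73.6| ≥ 4.13) ≤ Var(X̄)/(4.13)² = 13.82/(154·4.13²) = 0.0053.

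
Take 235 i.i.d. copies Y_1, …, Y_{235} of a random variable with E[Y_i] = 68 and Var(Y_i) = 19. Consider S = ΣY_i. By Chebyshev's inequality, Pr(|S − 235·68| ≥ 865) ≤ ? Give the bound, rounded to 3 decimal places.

Var(S) = n·Var(Y_i) = 235·19 = 4465.
Chebyshev: Pr(|S − 235·68| ≥ 865) ≤ Var(S)/865² = 4465/748225 = 0.0060.

0.006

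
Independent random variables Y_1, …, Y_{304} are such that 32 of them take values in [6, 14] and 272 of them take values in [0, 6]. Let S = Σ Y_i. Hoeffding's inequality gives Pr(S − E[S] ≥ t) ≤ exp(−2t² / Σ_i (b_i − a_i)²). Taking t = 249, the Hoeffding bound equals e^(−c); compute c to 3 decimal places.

10.473

Σ(b_i − a_i)² = 32·8² + 272·6² = 11840.
c = 2t² / 11840 = 2·249² / 11840 = 10.4731.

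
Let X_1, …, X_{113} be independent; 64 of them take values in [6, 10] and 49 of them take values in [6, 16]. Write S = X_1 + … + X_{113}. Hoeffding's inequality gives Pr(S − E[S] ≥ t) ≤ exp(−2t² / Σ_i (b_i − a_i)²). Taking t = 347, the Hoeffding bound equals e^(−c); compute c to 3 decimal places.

40.651

Σ(b_i − a_i)² = 64·4² + 49·10² = 5924.
c = 2t² / 5924 = 2·347² / 5924 = 40.6512.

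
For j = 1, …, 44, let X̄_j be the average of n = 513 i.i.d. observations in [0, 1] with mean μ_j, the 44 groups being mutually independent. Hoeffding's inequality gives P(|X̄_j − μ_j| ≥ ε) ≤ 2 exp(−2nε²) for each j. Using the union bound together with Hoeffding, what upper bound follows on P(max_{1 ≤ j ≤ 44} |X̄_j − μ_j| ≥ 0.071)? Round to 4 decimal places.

0.4992

Per-experiment Hoeffding bound: 2·exp(−2·513·0.071²) = 2·exp(−5.17207) = 0.011346.
Union bound over 44 events: 44·0.011346 = 0.49921.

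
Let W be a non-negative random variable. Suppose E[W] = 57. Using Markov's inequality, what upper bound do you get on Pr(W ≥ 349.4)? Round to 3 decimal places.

Markov's inequality: for a non-negative random variable, Pr(W ≥ a) ≤ E[W]/a.
Here E[W] = 57 and a = 349.4, so the bound is 57/349.4 = 0.1631.

0.163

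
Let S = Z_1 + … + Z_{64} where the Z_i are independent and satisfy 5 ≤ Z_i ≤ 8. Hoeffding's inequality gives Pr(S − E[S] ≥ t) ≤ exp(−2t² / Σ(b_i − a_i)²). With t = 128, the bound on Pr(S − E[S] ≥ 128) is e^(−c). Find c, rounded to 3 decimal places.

56.889

Σ(b_i − a_i)² = 64·(3)² = 576.
c = 2t²/576 = 2·128²/576 = 56.8889.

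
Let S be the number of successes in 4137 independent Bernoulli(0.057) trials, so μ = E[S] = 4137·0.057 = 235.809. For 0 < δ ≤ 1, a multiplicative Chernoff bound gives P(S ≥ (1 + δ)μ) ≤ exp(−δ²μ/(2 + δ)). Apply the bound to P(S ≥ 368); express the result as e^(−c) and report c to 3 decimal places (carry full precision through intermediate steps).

28.940

Write 368 = (1 + δ)μ, so δ = 368/235.809 − 1 = 0.560585…
Then the exponent is δ²μ/(2 + δ) = (368 − μ)² / (μ·(2 + δ)) = 28.940378.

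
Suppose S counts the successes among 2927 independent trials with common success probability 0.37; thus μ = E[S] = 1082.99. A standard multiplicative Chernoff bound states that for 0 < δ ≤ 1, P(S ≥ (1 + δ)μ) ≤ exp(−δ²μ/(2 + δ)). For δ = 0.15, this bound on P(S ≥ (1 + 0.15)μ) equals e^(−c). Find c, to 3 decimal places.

11.334

c = δ²μ/(2 + δ) = 0.15²·1082.99/(2 + 0.15) = 11.3336.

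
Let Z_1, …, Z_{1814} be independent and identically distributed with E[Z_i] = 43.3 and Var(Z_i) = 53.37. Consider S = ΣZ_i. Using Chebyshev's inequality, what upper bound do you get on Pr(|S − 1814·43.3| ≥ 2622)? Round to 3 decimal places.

0.014

Var(S) = n·Var(Z_i) = 1814·53.37 = 96813.18.
Chebyshev: Pr(|S − 1814·43.3| ≥ 2622) ≤ Var(S)/2622² = 96813.18/6874884 = 0.0141.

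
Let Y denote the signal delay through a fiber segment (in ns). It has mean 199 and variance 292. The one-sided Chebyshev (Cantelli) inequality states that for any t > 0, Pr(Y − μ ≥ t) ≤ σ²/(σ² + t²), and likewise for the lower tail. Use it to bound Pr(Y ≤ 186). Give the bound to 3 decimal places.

0.633

Here σ² = 292 and t = 13, so σ² + t² = 461.
Cantelli's bound: 292/461 = 0.6334.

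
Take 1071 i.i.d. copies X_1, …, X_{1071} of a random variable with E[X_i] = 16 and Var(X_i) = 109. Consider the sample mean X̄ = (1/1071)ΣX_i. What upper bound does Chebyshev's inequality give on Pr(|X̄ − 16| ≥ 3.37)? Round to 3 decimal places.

0.009

Var(X̄) = Var(X_i)/n = 109/1071 = 0.10177.
Chebyshev: Pr(|X̄ − 16| ≥ 3.37) ≤ Var(X̄)/(3.37)² = 109/(1071·3.37²) = 0.0090.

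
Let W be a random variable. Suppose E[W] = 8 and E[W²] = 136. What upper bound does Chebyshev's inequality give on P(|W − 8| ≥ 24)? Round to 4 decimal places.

Var(W) = E[W²] − (E[W])² = 136 − 64 = 72.
Chebyshev's inequality: P(|W − μ| ≥ t) ≤ Var(W)/t² = 72/576 = 0.1250.

0.1250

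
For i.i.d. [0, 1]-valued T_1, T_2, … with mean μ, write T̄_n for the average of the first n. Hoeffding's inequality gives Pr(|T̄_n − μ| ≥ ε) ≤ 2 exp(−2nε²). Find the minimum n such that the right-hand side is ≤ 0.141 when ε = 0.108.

114

Require 2·exp(−2nε²) ≤ 0.141, i.e. 2nε² ≥ ln(2/0.141) = 2.652143.
So n ≥ 2.652143 / (2·0.108²) = 113.689.
The smallest integer n is 114.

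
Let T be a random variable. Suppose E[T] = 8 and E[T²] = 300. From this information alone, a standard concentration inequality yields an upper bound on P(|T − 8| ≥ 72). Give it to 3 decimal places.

0.046

The first two moments determine the variance, so Chebyshev's inequality is the sharpest standard bound available.
Var(T) = E[T²] − (E[T])² = 300 − 64 = 236.
Chebyshev's inequality: P(|T − μ| ≥ t) ≤ Var(T)/t² = 236/5184 = 0.0455.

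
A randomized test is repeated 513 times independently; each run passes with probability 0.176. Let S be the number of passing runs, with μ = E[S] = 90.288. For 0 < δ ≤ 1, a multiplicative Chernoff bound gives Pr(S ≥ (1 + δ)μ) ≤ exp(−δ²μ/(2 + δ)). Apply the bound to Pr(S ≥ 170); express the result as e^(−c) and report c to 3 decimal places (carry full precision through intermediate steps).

24.411

Write 170 = (1 + δ)μ, so δ = 170/90.288 − 1 = 0.8828637…
Then the exponent is δ²μ/(2 + δ) = (170 − μ)² / (μ·(2 + δ)) = 24.411433.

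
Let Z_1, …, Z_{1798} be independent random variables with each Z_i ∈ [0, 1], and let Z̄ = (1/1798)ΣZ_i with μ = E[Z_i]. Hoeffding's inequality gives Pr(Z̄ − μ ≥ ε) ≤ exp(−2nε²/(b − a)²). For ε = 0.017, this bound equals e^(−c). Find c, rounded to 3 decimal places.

1.039

c = 2nε²/(b − a)² = 2·1798·0.017² / 1² = 1.0392.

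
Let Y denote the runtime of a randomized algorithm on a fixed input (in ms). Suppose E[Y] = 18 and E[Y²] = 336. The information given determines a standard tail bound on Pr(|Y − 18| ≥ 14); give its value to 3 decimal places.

The first two moments determine the variance, so Chebyshev's inequality is the sharpest standard bound available.
Var(Y) = E[Y²] − (E[Y])² = 336 − 324 = 12.
Chebyshev's inequality: Pr(|Y − μ| ≥ t) ≤ Var(Y)/t² = 12/196 = 0.0612.

0.061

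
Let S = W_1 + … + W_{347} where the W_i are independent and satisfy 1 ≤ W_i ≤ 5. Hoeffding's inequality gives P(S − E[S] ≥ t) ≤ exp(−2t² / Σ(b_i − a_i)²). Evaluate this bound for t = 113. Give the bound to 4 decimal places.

0.0101

Σ(b_i − a_i)² = 347·(4)² = 5552.
Exponent = 2·113²/5552 = 4.5998.
Bound = exp(−4.5998) = 0.01005.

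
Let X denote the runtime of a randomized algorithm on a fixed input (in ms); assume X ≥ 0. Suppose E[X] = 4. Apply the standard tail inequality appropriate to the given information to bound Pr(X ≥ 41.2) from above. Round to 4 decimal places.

Only the mean of a non-negative variable is known, so Markov's inequality is the applicable tail bound.
Markov's inequality: for a non-negative random variable, Pr(X ≥ a) ≤ E[X]/a.
Here E[X] = 4 and a = 41.2, so the bound is 4/41.2 = 0.0971.

0.0971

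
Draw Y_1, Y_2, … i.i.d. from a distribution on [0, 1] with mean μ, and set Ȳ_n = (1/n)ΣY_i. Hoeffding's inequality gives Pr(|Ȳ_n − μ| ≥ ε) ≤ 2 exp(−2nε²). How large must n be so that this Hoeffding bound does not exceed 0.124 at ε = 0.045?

687

Require 2·exp(−2nε²) ≤ 0.124, i.e. 2nε² ≥ ln(2/0.124) = 2.780621.
So n ≥ 2.780621 / (2·0.045²) = 686.573.
The smallest integer n is 687.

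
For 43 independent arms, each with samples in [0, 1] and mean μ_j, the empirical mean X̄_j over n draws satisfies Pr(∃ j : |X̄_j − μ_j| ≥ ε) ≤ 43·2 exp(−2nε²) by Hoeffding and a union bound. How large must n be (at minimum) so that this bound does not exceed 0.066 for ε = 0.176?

116

Need 2·43·exp(−2nε²) ≤ 0.066, i.e. exp(−2nε²) ≤ 0.066/86.
So 2nε² ≥ ln(86/0.066) = 7.172448.
Hence n ≥ 7.172448/(2·0.176²) = 115.774.
The smallest integer n is 116.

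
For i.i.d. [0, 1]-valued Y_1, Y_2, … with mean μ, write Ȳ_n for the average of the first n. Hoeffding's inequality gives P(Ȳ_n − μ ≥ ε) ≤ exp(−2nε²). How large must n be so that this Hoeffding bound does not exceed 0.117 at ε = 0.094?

122

Require exp(−2nε²) ≤ 0.117, i.e. 2nε² ≥ ln(1/0.117) = 2.145581.
So n ≥ 2.145581 / (2·0.094²) = 121.411.
The smallest integer n is 122.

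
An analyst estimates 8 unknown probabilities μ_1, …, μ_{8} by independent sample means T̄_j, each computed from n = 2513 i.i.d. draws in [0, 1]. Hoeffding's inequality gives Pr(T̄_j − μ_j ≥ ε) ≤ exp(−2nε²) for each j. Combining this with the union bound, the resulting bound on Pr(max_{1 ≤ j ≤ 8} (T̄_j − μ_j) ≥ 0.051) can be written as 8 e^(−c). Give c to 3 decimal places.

Union bound over the 8 events: Pr(max_{1 ≤ j ≤ 8} (T̄_j − μ_j) ≥ 0.051) ≤ 8·exp(−2nε²) = 8 exp(−2·2513·0.051²).
So c = 2·2513·0.051² = 13.0726.

13.073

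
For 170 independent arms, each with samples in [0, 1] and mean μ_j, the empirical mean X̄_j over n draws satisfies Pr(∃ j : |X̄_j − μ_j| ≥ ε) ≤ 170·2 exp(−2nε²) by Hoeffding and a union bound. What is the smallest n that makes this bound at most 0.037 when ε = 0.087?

603

Need 2·170·exp(−2nε²) ≤ 0.037, i.e. exp(−2nε²) ≤ 0.037/340.
So 2nε² ≥ ln(340/0.037) = 9.125783.
Hence n ≥ 9.125783/(2·0.087²) = 602.839.
The smallest integer n is 603.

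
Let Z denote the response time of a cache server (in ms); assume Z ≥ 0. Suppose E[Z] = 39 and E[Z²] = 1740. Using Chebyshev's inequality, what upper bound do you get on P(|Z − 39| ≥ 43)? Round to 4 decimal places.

0.1184

Var(Z) = E[Z²] − (E[Z])² = 1740 − 1521 = 219.
Chebyshev's inequality: P(|Z − μ| ≥ t) ≤ Var(Z)/t² = 219/1849 = 0.1184.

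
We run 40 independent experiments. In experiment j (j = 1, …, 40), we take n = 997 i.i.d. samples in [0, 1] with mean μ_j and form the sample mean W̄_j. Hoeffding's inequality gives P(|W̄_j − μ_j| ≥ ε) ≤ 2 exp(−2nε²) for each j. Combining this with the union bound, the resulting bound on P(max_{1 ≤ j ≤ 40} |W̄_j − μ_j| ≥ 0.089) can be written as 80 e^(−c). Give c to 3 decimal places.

Union bound over the 40 events: P(max_{1 ≤ j ≤ 40} |W̄_j − μ_j| ≥ 0.089) ≤ 40·2·exp(−2nε²) = 80 exp(−2·997·0.089²).
So c = 2·997·0.089² = 15.7945.

15.794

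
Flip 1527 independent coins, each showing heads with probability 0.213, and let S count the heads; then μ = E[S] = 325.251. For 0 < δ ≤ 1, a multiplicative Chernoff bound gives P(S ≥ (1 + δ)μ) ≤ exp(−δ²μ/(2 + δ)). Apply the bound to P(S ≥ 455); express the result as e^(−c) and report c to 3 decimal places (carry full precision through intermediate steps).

21.576

Write 455 = (1 + δ)μ, so δ = 455/325.251 − 1 = 0.3989196…
Then the exponent is δ²μ/(2 + δ) = (455 − μ)² / (μ·(2 + δ)) = 21.576138.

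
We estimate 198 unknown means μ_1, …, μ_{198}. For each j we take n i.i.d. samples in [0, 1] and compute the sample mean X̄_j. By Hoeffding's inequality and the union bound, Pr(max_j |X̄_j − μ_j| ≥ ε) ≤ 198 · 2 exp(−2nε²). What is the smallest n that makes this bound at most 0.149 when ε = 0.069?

829

Need 2·198·exp(−2nε²) ≤ 0.149, i.e. exp(−2nε²) ≤ 0.149/396.
So 2nε² ≥ ln(396/0.149) = 7.885223.
Hence n ≥ 7.885223/(2·0.069²) = 828.106.
The smallest integer n is 829.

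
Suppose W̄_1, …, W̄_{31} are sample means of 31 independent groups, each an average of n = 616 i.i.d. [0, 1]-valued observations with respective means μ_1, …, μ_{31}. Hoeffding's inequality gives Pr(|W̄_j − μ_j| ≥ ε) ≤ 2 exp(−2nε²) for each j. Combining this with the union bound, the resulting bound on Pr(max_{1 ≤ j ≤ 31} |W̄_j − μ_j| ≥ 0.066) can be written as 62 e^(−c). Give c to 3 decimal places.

Union bound over the 31 events: Pr(max_{1 ≤ j ≤ 31} |W̄_j − μ_j| ≥ 0.066) ≤ 31·2·exp(−2nε²) = 62 exp(−2·616·0.066²).
So c = 2·616·0.066² = 5.3666.

5.367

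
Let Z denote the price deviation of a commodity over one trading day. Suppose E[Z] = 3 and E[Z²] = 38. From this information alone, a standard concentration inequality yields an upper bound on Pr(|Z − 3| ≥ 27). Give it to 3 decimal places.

0.040

The first two moments determine the variance, so Chebyshev's inequality is the sharpest standard bound available.
Var(Z) = E[Z²] − (E[Z])² = 38 − 9 = 29.
Chebyshev's inequality: Pr(|Z − μ| ≥ t) ≤ Var(Z)/t² = 29/729 = 0.0398.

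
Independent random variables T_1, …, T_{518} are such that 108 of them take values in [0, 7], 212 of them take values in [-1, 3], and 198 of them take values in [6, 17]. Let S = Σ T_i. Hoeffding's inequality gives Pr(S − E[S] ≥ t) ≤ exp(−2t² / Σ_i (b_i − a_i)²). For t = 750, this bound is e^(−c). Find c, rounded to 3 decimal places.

Σ(b_i − a_i)² = 108·7² + 212·4² + 198·11² = 32642.
c = 2t² / 32642 = 2·750² / 32642 = 34.4648.

34.465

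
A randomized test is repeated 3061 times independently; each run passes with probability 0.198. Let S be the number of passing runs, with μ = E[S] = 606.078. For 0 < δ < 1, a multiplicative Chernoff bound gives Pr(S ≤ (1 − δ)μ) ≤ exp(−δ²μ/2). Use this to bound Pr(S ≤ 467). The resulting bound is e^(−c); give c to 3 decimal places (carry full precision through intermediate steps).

Write 467 = (1 − δ)μ, so δ = 1 − 467/606.078 = 0.2294721…
Then the exponent is δ²μ/2 = (μ − 467)²/(2μ) = 15.957261.

15.957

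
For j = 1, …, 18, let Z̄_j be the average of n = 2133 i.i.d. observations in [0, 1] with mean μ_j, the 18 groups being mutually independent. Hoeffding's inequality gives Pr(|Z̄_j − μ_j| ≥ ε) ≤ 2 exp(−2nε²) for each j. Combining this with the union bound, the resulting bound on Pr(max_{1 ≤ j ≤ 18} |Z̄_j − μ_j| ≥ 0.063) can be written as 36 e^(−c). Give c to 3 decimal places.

16.932

Union bound over the 18 events: Pr(max_{1 ≤ j ≤ 18} |Z̄_j − μ_j| ≥ 0.063) ≤ 18·2·exp(−2nε²) = 36 exp(−2·2133·0.063²).
So c = 2·2133·0.063² = 16.9318.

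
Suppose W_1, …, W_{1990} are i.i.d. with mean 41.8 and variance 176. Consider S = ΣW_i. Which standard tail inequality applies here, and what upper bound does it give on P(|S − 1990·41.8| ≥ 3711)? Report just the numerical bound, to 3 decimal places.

With mean and variance of each term known, Chebyshev's inequality bounds the deviation of the sum (or sample mean).
Var(S) = n·Var(W_i) = 1990·176 = 350240.
Chebyshev: P(|S − 1990·41.8| ≥ 3711) ≤ Var(S)/3711² = 350240/13771521 = 0.0254.

0.025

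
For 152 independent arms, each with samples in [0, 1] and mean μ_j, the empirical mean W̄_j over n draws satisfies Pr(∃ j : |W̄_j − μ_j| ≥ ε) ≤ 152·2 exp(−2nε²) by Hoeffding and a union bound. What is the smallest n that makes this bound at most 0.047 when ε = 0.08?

Need 2·152·exp(−2nε²) ≤ 0.047, i.e. exp(−2nε²) ≤ 0.047/304.
So 2nε² ≥ ln(304/0.047) = 8.774635.
Hence n ≥ 8.774635/(2·0.08²) = 685.518.
The smallest integer n is 686.

686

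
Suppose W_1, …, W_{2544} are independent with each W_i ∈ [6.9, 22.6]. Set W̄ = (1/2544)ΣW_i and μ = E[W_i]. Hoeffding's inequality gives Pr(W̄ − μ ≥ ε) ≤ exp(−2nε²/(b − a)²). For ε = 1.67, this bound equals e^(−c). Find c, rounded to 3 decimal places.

c = 2nε²/(b − a)² = 2·2544·1.67² / 15.7² = 57.5679.

57.568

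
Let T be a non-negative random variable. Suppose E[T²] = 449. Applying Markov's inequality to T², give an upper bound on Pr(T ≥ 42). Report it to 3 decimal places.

Since T ≥ 0, the event {T ≥ 42} is the same as {T² ≥ 1764}.
Markov's inequality applied to T² gives Pr(T² ≥ 1764) ≤ E[T²]/1764 = 449/1764 = 0.2545.

0.255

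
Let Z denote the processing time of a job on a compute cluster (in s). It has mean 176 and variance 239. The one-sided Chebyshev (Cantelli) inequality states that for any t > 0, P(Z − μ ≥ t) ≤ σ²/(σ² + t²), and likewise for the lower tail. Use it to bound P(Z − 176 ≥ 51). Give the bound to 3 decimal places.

0.084

Here σ² = 239 and t = 51, so σ² + t² = 2840.
Cantelli's bound: 239/2840 = 0.0842.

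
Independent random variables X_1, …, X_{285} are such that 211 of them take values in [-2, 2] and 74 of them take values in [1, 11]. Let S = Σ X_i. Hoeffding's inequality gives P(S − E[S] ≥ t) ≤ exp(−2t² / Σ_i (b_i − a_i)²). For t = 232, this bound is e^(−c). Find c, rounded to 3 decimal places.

Σ(b_i − a_i)² = 211·4² + 74·10² = 10776.
c = 2t² / 10776 = 2·232² / 10776 = 9.9896.

9.990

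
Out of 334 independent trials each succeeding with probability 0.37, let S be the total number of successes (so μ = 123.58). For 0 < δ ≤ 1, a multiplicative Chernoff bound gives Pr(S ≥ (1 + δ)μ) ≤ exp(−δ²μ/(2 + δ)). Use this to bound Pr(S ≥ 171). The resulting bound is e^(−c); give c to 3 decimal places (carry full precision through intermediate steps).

Write 171 = (1 + δ)μ, so δ = 171/123.58 − 1 = 0.383719…
Then the exponent is δ²μ/(2 + δ) = (171 − μ)² / (μ·(2 + δ)) = 7.633432.

7.633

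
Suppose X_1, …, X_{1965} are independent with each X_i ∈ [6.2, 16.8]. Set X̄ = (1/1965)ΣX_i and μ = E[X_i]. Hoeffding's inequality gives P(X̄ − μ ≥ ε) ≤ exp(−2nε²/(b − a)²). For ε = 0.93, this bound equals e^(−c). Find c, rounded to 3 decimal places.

30.251

c = 2nε²/(b − a)² = 2·1965·0.93² / 10.6² = 30.2515.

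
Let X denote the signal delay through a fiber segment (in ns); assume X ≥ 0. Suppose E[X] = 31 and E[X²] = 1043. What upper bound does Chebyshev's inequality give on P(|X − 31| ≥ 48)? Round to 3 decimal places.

Var(X) = E[X²] − (E[X])² = 1043 − 961 = 82.
Chebyshev's inequality: P(|X − μ| ≥ t) ≤ Var(X)/t² = 82/2304 = 0.0356.

0.036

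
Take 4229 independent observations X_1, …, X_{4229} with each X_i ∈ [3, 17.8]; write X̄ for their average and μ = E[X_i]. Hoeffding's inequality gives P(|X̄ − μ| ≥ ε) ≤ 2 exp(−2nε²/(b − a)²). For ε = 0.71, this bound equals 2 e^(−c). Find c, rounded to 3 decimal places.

19.465

c = 2nε²/(b − a)² = 2·4229·0.71² / 14.8² = 19.4653.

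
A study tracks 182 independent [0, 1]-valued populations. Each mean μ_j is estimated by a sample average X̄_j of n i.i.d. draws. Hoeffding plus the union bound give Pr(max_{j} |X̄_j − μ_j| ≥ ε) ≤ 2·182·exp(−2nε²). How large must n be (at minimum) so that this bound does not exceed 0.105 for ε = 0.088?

Need 2·182·exp(−2nε²) ≤ 0.105, i.e. exp(−2nε²) ≤ 0.105/364.
So 2nε² ≥ ln(364/0.105) = 8.150949.
Hence n ≥ 8.150949/(2·0.088²) = 526.275.
The smallest integer n is 527.

527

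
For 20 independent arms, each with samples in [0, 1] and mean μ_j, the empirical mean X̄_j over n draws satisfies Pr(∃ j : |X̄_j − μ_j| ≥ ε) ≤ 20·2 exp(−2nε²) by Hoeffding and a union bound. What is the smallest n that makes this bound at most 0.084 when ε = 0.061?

Need 2·20·exp(−2nε²) ≤ 0.084, i.e. exp(−2nε²) ≤ 0.084/40.
So 2nε² ≥ ln(40/0.084) = 6.165818.
Hence n ≥ 6.165818/(2·0.061²) = 828.516.
The smallest integer n is 829.

829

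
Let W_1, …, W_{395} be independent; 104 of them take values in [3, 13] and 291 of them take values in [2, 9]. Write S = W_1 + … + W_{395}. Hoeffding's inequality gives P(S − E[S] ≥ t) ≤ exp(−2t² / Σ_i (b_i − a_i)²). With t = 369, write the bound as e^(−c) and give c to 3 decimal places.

Σ(b_i − a_i)² = 104·10² + 291·7² = 24659.
c = 2t² / 24659 = 2·369² / 24659 = 11.0435.

11.044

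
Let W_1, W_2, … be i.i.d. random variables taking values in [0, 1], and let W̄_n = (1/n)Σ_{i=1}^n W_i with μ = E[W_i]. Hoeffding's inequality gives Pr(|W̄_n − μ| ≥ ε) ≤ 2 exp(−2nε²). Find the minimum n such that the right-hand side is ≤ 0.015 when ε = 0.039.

1609

Require 2·exp(−2nε²) ≤ 0.015, i.e. 2nε² ≥ ln(2/0.015) = 4.892852.
So n ≥ 4.892852 / (2·0.039²) = 1608.433.
The smallest integer n is 1609.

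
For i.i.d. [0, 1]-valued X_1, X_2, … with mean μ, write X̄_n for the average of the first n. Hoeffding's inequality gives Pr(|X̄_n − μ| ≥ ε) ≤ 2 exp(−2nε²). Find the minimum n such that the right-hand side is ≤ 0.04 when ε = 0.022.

Require 2·exp(−2nε²) ≤ 0.04, i.e. 2nε² ≥ ln(2/0.04) = 3.912023.
So n ≥ 3.912023 / (2·0.022²) = 4041.346.
The smallest integer n is 4042.

4042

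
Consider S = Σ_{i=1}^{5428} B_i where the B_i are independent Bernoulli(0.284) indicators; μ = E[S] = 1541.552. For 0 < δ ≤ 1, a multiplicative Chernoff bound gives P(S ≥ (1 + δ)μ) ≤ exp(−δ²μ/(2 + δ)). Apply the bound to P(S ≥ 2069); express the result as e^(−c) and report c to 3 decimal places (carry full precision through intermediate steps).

Write 2069 = (1 + δ)μ, so δ = 2069/1541.552 − 1 = 0.3421539…
Then the exponent is δ²μ/(2 + δ) = (2069 − μ)² / (μ·(2 + δ)) = 77.052316.

77.052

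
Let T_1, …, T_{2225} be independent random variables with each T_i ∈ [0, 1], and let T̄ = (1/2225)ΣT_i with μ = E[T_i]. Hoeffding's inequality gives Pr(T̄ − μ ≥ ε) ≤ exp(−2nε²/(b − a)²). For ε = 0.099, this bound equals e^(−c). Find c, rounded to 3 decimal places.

43.614

c = 2nε²/(b − a)² = 2·2225·0.099² / 1² = 43.6144.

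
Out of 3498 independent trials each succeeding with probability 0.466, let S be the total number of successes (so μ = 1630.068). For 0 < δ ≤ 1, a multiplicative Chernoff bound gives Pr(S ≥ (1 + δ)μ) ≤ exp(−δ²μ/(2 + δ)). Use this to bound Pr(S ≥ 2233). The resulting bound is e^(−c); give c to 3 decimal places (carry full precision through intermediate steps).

94.103

Write 2233 = (1 + δ)μ, so δ = 2233/1630.068 − 1 = 0.3698815…
Then the exponent is δ²μ/(2 + δ) = (2233 − μ)² / (μ·(2 + δ)) = 94.103183.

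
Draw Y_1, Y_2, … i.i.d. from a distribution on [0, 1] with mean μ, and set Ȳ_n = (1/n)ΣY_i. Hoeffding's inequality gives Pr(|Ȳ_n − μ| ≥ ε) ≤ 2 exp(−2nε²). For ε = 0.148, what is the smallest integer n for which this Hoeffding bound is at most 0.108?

Require 2·exp(−2nε²) ≤ 0.108, i.e. 2nε² ≥ ln(2/0.108) = 2.918771.
So n ≥ 2.918771 / (2·0.148²) = 66.626.
The smallest integer n is 67.

67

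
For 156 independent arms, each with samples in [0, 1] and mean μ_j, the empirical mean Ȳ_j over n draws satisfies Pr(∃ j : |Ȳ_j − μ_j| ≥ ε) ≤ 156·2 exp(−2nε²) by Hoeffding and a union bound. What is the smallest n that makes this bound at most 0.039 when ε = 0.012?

31206

Need 2·156·exp(−2nε²) ≤ 0.039, i.e. exp(−2nε²) ≤ 0.039/312.
So 2nε² ≥ ln(312/0.039) = 8.987197.
Hence n ≥ 8.987197/(2·0.012²) = 31205.545.
The smallest integer n is 31206.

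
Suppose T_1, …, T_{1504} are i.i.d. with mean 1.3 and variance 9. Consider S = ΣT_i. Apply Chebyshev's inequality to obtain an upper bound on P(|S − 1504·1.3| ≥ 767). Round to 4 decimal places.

0.0230

Var(S) = n·Var(T_i) = 1504·9 = 13536.
Chebyshev: P(|S − 1504·1.3| ≥ 767) ≤ Var(S)/767² = 13536/588289 = 0.0230.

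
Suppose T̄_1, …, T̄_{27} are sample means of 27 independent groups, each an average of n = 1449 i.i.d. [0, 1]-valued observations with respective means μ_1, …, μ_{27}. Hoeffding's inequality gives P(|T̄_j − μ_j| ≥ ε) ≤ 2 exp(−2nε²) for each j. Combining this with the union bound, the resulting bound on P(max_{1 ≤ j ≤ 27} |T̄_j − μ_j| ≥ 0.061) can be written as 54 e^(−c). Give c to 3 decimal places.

Union bound over the 27 events: P(max_{1 ≤ j ≤ 27} |T̄_j − μ_j| ≥ 0.061) ≤ 27·2·exp(−2nε²) = 54 exp(−2·1449·0.061²).
So c = 2·1449·0.061² = 10.7835.

10.783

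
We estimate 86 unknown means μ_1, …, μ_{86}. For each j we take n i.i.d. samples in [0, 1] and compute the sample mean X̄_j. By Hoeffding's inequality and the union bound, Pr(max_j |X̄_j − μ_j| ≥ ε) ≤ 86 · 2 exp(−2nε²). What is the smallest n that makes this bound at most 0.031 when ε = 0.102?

Need 2·86·exp(−2nε²) ≤ 0.031, i.e. exp(−2nε²) ≤ 0.031/172.
So 2nε² ≥ ln(172/0.031) = 8.621263.
Hence n ≥ 8.621263/(2·0.102²) = 414.324.
The smallest integer n is 415.

415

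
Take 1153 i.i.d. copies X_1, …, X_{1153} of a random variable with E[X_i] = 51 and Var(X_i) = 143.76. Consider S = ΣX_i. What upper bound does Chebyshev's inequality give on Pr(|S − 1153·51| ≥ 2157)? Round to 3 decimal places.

Var(S) = n·Var(X_i) = 1153·143.76 = 165755.28.
Chebyshev: Pr(|S − 1153·51| ≥ 2157) ≤ Var(S)/2157² = 165755.28/4652649 = 0.0356.

0.036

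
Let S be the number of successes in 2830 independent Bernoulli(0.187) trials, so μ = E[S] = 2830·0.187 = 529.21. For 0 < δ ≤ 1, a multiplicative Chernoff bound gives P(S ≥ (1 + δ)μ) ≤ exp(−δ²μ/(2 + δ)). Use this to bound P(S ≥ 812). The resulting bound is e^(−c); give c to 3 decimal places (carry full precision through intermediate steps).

Write 812 = (1 + δ)μ, so δ = 812/529.21 − 1 = 0.5343625…
Then the exponent is δ²μ/(2 + δ) = (812 − μ)² / (μ·(2 + δ)) = 59.625401.

59.625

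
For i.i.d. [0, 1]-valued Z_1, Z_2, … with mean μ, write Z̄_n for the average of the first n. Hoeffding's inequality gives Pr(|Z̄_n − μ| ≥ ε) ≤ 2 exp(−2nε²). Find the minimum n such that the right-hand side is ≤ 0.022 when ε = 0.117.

Require 2·exp(−2nε²) ≤ 0.022, i.e. 2nε² ≥ ln(2/0.022) = 4.509860.
So n ≥ 4.509860 / (2·0.117²) = 164.726.
The smallest integer n is 165.

165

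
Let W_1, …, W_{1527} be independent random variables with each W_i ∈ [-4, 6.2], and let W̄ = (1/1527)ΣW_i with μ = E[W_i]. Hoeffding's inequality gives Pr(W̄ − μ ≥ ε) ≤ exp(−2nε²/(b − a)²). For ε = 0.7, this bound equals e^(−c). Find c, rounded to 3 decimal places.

c = 2nε²/(b − a)² = 2·1527·0.7² / 10.2² = 14.3835.

14.384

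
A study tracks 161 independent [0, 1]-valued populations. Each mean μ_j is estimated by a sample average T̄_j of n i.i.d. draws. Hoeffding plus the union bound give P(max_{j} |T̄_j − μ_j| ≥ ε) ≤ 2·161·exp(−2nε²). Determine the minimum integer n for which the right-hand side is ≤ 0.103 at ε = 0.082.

599

Need 2·161·exp(−2nε²) ≤ 0.103, i.e. exp(−2nε²) ≤ 0.103/322.
So 2nε² ≥ ln(322/0.103) = 8.047578.
Hence n ≥ 8.047578/(2·0.082²) = 598.422.
The smallest integer n is 599.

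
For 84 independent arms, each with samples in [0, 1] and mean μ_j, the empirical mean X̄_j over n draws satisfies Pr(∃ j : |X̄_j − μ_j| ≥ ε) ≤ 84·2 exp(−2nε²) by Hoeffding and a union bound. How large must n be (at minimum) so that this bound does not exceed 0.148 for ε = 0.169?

124

Need 2·84·exp(−2nε²) ≤ 0.148, i.e. exp(−2nε²) ≤ 0.148/168.
So 2nε² ≥ ln(168/0.148) = 7.034507.
Hence n ≥ 7.034507/(2·0.169²) = 123.149.
The smallest integer n is 124.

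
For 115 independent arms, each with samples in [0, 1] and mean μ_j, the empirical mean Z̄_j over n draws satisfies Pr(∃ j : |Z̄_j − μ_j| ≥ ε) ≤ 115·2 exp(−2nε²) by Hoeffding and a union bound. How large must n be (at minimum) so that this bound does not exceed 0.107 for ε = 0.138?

202

Need 2·115·exp(−2nε²) ≤ 0.107, i.e. exp(−2nε²) ≤ 0.107/230.
So 2nε² ≥ ln(230/0.107) = 7.673006.
Hence n ≥ 7.673006/(2·0.138²) = 201.455.
The smallest integer n is 202.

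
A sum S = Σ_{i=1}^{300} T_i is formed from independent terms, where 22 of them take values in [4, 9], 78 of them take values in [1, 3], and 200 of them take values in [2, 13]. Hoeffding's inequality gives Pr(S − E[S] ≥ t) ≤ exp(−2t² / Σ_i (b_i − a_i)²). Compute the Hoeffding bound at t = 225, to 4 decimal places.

0.0176

Σ(b_i − a_i)² = 22·5² + 78·2² + 200·11² = 25062.
Exponent = 2·225² / 25062 = 4.03998.
Bound = exp(−4.03998) = 0.01760.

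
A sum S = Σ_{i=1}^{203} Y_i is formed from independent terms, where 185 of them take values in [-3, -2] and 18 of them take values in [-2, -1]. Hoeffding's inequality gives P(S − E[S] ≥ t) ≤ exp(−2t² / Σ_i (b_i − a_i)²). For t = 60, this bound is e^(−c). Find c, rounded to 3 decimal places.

35.468

Σ(b_i − a_i)² = 185·1² + 18·1² = 203.
c = 2t² / 203 = 2·60² / 203 = 35.4680.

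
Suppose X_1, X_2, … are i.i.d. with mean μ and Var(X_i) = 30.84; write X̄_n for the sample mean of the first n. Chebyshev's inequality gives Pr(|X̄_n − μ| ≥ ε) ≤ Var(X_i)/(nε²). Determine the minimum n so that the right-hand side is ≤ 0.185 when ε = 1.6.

Require 30.84/(n·1.6²) ≤ 0.185, i.e. n ≥ 30.84/(0.185·1.6²) = 65.118.
The smallest integer n is 66.

66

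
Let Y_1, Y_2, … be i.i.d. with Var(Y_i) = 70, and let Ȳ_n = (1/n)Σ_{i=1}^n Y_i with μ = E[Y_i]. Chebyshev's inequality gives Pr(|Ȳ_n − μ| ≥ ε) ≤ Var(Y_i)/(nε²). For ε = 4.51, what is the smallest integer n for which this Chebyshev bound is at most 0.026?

Require 70/(n·4.51²) ≤ 0.026, i.e. n ≥ 70/(0.026·4.51²) = 132.365.
The smallest integer n is 133.

133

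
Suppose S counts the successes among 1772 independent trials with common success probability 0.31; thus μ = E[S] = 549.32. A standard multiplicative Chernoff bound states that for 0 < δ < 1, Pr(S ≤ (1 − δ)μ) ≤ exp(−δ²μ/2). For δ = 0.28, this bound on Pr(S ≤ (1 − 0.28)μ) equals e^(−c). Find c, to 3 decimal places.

c = δ²μ/2 = 0.28²·549.32/2 = 21.5333.

21.533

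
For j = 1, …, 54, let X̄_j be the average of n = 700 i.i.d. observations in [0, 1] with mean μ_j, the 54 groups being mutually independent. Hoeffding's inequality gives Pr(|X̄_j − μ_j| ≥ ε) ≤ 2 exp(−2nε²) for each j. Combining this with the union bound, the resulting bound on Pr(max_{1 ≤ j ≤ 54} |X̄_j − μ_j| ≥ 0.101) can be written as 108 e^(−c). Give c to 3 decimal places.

14.281

Union bound over the 54 events: Pr(max_{1 ≤ j ≤ 54} |X̄_j − μ_j| ≥ 0.101) ≤ 54·2·exp(−2nε²) = 108 exp(−2·700·0.101²).
So c = 2·700·0.101² = 14.2814.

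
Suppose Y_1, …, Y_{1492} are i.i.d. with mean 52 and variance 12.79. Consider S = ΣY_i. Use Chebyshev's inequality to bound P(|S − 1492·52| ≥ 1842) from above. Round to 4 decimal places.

Var(S) = n·Var(Y_i) = 1492·12.79 = 19082.68.
Chebyshev: P(|S − 1492·52| ≥ 1842) ≤ Var(S)/1842² = 19082.68/3392964 = 0.0056.

0.0056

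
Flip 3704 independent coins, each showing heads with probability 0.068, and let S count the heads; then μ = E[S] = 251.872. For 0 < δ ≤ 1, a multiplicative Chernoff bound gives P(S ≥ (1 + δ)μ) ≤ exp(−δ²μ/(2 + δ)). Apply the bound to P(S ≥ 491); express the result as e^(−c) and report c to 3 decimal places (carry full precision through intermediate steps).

76.974

Write 491 = (1 + δ)μ, so δ = 491/251.872 − 1 = 0.9494029…
Then the exponent is δ²μ/(2 + δ) = (491 − μ)² / (μ·(2 + δ)) = 76.974499.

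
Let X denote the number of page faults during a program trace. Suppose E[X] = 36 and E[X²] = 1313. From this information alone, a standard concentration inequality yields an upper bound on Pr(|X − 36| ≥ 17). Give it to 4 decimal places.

0.0588

The first two moments determine the variance, so Chebyshev's inequality is the sharpest standard bound available.
Var(X) = E[X²] − (E[X])² = 1313 − 1296 = 17.
Chebyshev's inequality: Pr(|X − μ| ≥ t) ≤ Var(X)/t² = 17/289 = 0.0588.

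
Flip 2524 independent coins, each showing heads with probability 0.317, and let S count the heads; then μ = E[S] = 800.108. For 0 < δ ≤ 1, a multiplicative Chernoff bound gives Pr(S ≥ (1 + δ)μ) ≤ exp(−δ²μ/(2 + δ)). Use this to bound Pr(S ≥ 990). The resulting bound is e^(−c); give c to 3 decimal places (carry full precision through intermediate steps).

Write 990 = (1 + δ)μ, so δ = 990/800.108 − 1 = 0.237333…
Then the exponent is δ²μ/(2 + δ) = (990 − μ)² / (μ·(2 + δ)) = 20.143462.

20.143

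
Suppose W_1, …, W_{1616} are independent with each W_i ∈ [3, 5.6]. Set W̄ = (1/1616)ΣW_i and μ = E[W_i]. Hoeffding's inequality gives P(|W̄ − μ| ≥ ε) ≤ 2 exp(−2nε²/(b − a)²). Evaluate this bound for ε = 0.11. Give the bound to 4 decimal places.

0.0061

Exponent: 2nε²/(b − a)² = 2·1616·0.11² / 2.6² = 5.78509.
Bound = 2·exp(−5.78509) = 0.00615.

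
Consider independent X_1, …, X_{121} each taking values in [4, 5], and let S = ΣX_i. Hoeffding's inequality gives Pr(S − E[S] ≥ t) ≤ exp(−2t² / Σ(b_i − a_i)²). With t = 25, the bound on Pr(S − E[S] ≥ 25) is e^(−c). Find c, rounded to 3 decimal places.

10.331

Σ(b_i − a_i)² = 121·(1)² = 121.
c = 2t²/121 = 2·25²/121 = 10.3306.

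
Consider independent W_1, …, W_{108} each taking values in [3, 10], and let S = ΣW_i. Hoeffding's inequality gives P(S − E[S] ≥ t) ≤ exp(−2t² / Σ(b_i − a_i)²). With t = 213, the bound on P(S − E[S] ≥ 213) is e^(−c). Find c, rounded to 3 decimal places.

Σ(b_i − a_i)² = 108·(7)² = 5292.
c = 2t²/5292 = 2·213²/5292 = 17.1463.

17.146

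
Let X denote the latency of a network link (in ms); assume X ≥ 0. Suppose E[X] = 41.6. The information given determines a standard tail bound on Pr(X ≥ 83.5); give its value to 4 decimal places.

Only the mean of a non-negative variable is known, so Markov's inequality is the applicable tail bound.
Markov's inequality: for a non-negative random variable, Pr(X ≥ a) ≤ E[X]/a.
Here E[X] = 41.6 and a = 83.5, so the bound is 41.6/83.5 = 0.4982.

0.4982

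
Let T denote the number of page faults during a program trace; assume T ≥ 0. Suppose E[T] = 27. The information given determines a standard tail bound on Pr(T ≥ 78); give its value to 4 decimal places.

Only the mean of a non-negative variable is known, so Markov's inequality is the applicable tail bound.
Markov's inequality: for a non-negative random variable, Pr(T ≥ a) ≤ E[T]/a.
Here E[T] = 27 and a = 78, so the bound is 27/78 = 0.3462.

0.3462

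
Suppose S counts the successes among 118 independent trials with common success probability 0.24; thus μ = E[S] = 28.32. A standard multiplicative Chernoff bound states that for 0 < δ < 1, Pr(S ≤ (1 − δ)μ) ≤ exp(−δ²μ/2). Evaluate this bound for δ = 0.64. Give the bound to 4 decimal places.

0.0030

Exponent = δ²μ/2 = 0.64²·28.32/2 = 5.7999.
Bound = exp(−5.7999) = 0.00303.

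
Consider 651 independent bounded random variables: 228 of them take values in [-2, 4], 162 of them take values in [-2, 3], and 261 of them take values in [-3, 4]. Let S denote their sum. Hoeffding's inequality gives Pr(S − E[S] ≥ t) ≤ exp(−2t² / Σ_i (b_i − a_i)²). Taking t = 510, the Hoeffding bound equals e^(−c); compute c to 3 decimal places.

Σ(b_i − a_i)² = 228·6² + 162·5² + 261·7² = 25047.
c = 2t² / 25047 = 2·510² / 25047 = 20.7690.

20.769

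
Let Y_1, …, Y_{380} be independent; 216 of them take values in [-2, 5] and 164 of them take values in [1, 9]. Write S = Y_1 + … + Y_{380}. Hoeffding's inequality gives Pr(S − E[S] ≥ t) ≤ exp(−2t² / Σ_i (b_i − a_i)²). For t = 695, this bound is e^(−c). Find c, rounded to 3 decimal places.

Σ(b_i − a_i)² = 216·7² + 164·8² = 21080.
c = 2t² / 21080 = 2·695² / 21080 = 45.8278.

45.828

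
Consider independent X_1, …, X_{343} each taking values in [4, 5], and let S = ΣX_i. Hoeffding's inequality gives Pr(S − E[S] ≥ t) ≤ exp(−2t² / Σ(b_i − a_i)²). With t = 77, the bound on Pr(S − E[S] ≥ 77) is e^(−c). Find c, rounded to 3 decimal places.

34.571

Σ(b_i − a_i)² = 343·(1)² = 343.
c = 2t²/343 = 2·77²/343 = 34.5714.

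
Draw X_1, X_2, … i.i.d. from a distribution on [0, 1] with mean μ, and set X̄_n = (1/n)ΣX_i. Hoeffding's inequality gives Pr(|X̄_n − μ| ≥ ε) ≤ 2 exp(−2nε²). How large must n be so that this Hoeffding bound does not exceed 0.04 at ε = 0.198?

50

Require 2·exp(−2nε²) ≤ 0.04, i.e. 2nε² ≥ ln(2/0.04) = 3.912023.
So n ≥ 3.912023 / (2·0.198²) = 49.893.
The smallest integer n is 50.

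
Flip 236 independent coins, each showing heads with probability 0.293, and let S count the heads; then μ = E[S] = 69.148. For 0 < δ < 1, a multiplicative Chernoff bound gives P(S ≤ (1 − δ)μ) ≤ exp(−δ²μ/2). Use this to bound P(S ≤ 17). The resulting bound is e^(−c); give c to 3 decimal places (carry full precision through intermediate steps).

19.664

Write 17 = (1 − δ)μ, so δ = 1 − 17/69.148 = 0.7541505…
Then the exponent is δ²μ/2 = (μ − 17)²/(2μ) = 19.663721.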